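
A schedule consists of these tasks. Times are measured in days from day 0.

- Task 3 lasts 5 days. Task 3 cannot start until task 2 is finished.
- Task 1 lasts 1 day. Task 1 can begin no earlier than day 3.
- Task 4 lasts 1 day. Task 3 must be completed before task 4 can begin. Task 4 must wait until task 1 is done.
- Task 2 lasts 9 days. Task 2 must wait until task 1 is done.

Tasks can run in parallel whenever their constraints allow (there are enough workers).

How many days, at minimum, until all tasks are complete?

After its own release at day 3, task 1 can start at day 3 and finishes at day 4.
Task 2 cannot begin until task 1 (finishes day 4). It runs from day 4 to 4 + 9 = day 13.
Task 3 cannot begin until task 2 (finishes day 13). It runs from day 13 to 13 + 5 = day 18.
For task 4: task 3 (finishes day 18); task 1 (finishes day 4). Taking the maximum gives a start of day 18, and it finishes at 18 + 1 = day 19.
All tasks are finished once the last one completes. Finish times: Task 1 at 4, Task 2 at 13, Task 3 at 18, Task 4 at 19. The latest is day 19.

19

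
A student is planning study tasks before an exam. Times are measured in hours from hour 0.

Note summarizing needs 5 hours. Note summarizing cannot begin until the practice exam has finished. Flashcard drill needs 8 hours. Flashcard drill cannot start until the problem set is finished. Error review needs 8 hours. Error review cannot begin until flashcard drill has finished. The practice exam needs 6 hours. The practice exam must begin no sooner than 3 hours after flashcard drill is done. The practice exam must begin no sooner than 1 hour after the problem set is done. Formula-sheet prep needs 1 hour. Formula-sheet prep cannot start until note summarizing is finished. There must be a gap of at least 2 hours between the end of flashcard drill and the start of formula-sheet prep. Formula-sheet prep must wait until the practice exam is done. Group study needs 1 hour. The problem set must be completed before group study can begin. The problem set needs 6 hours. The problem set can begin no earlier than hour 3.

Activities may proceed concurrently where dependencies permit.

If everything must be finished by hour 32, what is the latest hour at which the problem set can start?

3

To finish by hour 32, formula-sheet prep (duration 1) must start no later than hour 31.
Since formula-sheet prep (must start by hour 31) depends on it, note summarizing must finish by hour 31. Backing off its 5-hour duration gives a latest start of hour 26.
The practice exam must finish in time for note summarizing (must start by hour 26); formula-sheet prep (must start by hour 31). The tightest is hour 26, so the practice exam must start by 26 − 6 = hour 20.
To finish by hour 32, error review (duration 8) must start no later than hour 24.
Flashcard drill must finish in time for the practice exam (must start by hour 20, minus 3-hour gap → hour 17); error review (must start by hour 24); formula-sheet prep (must start by hour 31, minus 2-hour gap → hour 29). The tightest is hour 17, so flashcard drill must start by 17 − 8 = hour 9.
Group study has no dependents, so it just needs to finish by hour 32. Starting by 32 − 1 = hour 31 achieves that.
The problem set must finish in time for flashcard drill (must start by hour 9); the practice exam (must start by hour 20, minus 1-hour gap → hour 19); group study (must start by hour 31). The tightest is hour 9, so the problem set must start by 9 − 6 = hour 3.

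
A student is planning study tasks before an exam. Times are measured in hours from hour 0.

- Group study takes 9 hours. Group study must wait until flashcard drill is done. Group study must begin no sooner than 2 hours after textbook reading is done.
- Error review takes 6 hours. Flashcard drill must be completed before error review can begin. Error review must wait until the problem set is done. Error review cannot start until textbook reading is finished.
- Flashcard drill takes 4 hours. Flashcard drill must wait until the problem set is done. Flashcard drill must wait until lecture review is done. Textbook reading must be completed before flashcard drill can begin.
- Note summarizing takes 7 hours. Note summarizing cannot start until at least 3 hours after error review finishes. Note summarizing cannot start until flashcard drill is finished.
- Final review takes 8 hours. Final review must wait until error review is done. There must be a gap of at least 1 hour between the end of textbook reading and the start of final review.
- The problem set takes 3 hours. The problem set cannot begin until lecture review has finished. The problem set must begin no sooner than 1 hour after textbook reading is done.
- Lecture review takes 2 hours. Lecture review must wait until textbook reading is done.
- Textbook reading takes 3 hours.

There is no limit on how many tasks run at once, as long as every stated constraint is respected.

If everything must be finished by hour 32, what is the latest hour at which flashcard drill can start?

12

Nothing follows note summarizing; the deadline of hour 32 is its only limit. It must start by 32 − 7 = hour 25.
To finish by hour 32, final review (duration 8) must start no later than hour 24.
Error review has several dependents: note summarizing (must start by hour 25, minus 3-hour gap → hour 22); final review (must start by hour 24). The earliest of those limits is hour 22, so error review must start by 22 − 6 = hour 16.
Group study has no dependents, so it just needs to finish by hour 32. Starting by 32 − 9 = hour 23 achieves that.
Flashcard drill feeds error review (must start by hour 16); group study (must start by hour 23); note summarizing (must start by hour 25). Taking the minimum, flashcard drill must finish by hour 16 and start by 16 − 4 = hour 12.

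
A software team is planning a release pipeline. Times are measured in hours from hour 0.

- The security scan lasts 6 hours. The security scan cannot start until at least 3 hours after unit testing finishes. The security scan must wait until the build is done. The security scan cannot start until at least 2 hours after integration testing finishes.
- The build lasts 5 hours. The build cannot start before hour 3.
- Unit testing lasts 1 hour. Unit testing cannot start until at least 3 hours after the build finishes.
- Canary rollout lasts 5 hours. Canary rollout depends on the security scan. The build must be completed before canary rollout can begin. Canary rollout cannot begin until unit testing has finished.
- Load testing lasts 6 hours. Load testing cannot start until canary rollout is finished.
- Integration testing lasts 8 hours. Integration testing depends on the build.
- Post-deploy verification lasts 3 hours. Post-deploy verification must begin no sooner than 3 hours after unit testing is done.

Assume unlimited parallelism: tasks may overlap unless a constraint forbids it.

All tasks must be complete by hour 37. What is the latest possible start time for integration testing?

10

Nothing follows load testing; the deadline of hour 37 is its only limit. It must start by 37 − 6 = hour 31.
Since load testing (must start by hour 31) depends on it, canary rollout must finish by hour 31. Backing off its 5-hour duration gives a latest start of hour 26.
The security scan has to be done before canary rollout (must start by hour 26). That means finishing by hour 26, i.e. starting by 26 − 6 = hour 20.
Since the security scan (must start by hour 20, minus 2-hour gap → hour 18) depends on it, integration testing must finish by hour 18. Backing off its 8-hour duration gives a latest start of hour 10.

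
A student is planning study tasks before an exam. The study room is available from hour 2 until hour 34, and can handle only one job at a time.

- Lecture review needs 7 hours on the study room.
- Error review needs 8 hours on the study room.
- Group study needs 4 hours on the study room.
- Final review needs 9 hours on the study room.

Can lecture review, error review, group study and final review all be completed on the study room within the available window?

Yes

The study room window is 34 − 2 = 32 hours.
Running back to back, the jobs need 7 + 8 + 4 + 9 = 28 hours on the study room.
Since 28 ≤ 32, they fit within the window.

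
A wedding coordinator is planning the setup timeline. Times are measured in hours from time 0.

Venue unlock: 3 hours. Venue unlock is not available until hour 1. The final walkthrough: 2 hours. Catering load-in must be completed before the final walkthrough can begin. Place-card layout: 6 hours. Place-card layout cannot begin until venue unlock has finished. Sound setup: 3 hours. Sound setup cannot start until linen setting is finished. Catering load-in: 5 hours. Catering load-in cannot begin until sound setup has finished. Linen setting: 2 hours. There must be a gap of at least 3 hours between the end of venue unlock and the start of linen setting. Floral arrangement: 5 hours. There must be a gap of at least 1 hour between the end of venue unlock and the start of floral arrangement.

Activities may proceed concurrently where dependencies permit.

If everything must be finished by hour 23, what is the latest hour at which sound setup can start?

To finish by hour 23, the final walkthrough (duration 2) must start no later than hour 21.
Catering load-in has to be done before the final walkthrough (must start by hour 21). That means finishing by hour 21, i.e. starting by 21 − 5 = hour 16.
Since catering load-in (must start by hour 16) depends on it, sound setup must finish by hour 16. Backing off its 3-hour duration gives a latest start of hour 13.

13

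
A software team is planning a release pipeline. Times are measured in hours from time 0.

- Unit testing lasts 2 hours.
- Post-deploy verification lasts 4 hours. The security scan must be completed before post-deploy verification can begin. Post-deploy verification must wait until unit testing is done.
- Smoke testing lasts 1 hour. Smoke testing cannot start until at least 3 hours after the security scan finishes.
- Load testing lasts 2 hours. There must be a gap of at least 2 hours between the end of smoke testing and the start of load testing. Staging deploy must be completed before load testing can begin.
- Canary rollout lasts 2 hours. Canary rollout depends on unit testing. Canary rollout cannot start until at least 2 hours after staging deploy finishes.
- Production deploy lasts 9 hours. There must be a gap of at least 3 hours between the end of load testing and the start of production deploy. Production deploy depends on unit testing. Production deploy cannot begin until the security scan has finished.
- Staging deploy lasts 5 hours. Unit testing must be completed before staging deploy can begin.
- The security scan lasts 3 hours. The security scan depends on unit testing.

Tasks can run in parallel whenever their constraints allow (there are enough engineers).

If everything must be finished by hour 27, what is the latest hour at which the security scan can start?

Production deploy has no dependents, so it just needs to finish by hour 27. Starting by 27 − 9 = hour 18 achieves that.
Load testing must finish before production deploy (must start by hour 18, minus 3-hour gap → hour 15). With a 2-hour duration, load testing must start by 15 − 2 = hour 13.
Smoke testing feeds into load testing (must start by hour 13, minus 2-hour gap → hour 11); so smoke testing must finish by hour 11 and therefore start by hour 10.
Post-deploy verification has no dependents, so it just needs to finish by hour 27. Starting by 27 − 4 = hour 23 achieves that.
The security scan feeds smoke testing (must start by hour 10, minus 3-hour gap → hour 7); production deploy (must start by hour 18); post-deploy verification (must start by hour 23). Taking the minimum, the security scan must finish by hour 7 and start by 7 − 3 = hour 4.

4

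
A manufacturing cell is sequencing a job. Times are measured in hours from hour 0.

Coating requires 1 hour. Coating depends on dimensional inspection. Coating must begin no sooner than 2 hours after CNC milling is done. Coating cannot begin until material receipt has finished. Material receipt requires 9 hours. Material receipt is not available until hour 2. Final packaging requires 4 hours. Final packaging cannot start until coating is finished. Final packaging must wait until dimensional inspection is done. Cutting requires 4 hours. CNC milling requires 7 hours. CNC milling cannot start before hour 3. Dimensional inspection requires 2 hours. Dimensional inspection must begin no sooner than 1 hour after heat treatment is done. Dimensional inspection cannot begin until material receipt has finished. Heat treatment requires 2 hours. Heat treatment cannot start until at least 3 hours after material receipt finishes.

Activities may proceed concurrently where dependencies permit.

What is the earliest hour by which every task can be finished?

CNC milling cannot begin until its own release at hour 3. It runs from hour 3 to 3 + 7 = hour 10.
Cutting can start immediately at hour 0; it finishes at hour 4.
Material receipt waits on its own release at hour 2, so it starts at hour 2 and finishes at 2 + 9 = hour 11.
Heat treatment cannot begin until material receipt (finishes hour 11, plus 3-hour gap → hour 14). It runs from hour 14 to 14 + 2 = hour 16.
For dimensional inspection: heat treatment (finishes hour 16, plus 1-hour gap → hour 17); material receipt (finishes hour 11). Taking the maximum gives a start of hour 17, and it finishes at 17 + 2 = hour 19.
Coating needs all of dimensional inspection (finishes hour 19); CNC milling (finishes hour 10, plus 2-hour gap → hour 12); material receipt (finishes hour 11). That puts its earliest start at hour 19; it finishes at 19 + 1 = hour 20.
Final packaging has to wait for coating (finishes hour 20); dimensional inspection (finishes hour 19). The latest of these is hour 20, so final packaging runs hour 20 to 20 + 4 = hour 24.
All tasks are finished once the last one completes. Finish times: Material receipt at 11, Cutting at 4, CNC milling at 10, Heat treatment at 16, Dimensional inspection at 19, Coating at 20, Final packaging at 24. The latest is hour 24.

24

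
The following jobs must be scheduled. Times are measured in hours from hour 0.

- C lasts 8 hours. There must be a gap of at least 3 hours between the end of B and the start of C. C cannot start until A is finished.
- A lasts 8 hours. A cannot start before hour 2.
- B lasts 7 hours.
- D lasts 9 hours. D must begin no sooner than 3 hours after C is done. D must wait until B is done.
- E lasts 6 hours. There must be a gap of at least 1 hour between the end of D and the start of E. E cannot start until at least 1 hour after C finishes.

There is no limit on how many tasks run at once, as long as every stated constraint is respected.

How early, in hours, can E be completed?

37

B has no prerequisites, so it starts at hour 0 and finishes at hour 7.
A cannot begin until its own release at hour 2. It runs from hour 2 to 2 + 8 = hour 10.
C needs all of B (finishes hour 7, plus 3-hour gap → hour 10); A (finishes hour 10). That puts its earliest start at hour 10; it finishes at 10 + 8 = hour 18.
D needs all of C (finishes hour 18, plus 3-hour gap → hour 21); B (finishes hour 7). That puts its earliest start at hour 21; it finishes at 21 + 9 = hour 30.
E has to wait for D (finishes hour 30, plus 1-hour gap → hour 31); C (finishes hour 18, plus 1-hour gap → hour 19). The latest of these is hour 31, so E runs hour 31 to 31 + 6 = hour 37.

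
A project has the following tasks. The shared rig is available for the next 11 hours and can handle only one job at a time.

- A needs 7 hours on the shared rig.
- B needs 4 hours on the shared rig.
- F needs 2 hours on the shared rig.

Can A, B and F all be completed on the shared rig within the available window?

Running back to back, the jobs need 7 + 4 + 2 = 13 hours on the shared rig.
Since 13 > 11, they cannot all fit.

No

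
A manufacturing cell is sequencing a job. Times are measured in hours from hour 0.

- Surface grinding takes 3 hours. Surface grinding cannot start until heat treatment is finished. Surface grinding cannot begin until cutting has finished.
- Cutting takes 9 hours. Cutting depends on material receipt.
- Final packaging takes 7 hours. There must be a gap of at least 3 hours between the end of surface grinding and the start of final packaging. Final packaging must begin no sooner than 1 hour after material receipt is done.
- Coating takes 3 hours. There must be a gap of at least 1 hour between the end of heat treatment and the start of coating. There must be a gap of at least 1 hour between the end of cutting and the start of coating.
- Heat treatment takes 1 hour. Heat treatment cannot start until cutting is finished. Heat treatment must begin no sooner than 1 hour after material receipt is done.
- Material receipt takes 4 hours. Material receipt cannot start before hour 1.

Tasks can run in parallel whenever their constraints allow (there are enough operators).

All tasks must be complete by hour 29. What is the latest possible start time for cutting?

6

Final packaging must finish by hour 29; it takes 7 hours, so it must start by 29 − 7 = hour 22.
Surface grinding must finish before final packaging (must start by hour 22, minus 3-hour gap → hour 19). With a 3-hour duration, surface grinding must start by 19 − 3 = hour 16.
Coating has no dependents, so it just needs to finish by hour 29. Starting by 29 − 3 = hour 26 achieves that.
Heat treatment must finish in time for surface grinding (must start by hour 16); coating (must start by hour 26, minus 1-hour gap → hour 25). The tightest is hour 16, so heat treatment must start by 16 − 1 = hour 15.
Cutting must finish in time for heat treatment (must start by hour 15); surface grinding (must start by hour 16); coating (must start by hour 26, minus 1-hour gap → hour 25). The tightest is hour 15, so cutting must start by 15 − 9 = hour 6.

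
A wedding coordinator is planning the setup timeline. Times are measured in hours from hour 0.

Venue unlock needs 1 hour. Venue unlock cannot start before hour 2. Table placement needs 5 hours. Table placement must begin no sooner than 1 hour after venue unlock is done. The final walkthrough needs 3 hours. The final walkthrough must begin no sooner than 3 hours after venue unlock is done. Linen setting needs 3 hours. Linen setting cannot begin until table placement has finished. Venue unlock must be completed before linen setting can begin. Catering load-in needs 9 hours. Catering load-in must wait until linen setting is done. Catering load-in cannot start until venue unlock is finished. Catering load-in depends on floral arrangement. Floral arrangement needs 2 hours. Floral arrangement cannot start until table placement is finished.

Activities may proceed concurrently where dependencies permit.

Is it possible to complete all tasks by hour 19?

After its own release at hour 2, venue unlock can start at hour 2 and finishes at hour 3.
The final walkthrough cannot begin until venue unlock (finishes hour 3, plus 3-hour gap → hour 6). It runs from hour 6 to 6 + 3 = hour 9.
After venue unlock (finishes hour 3, plus 1-hour gap → hour 4), table placement can start at hour 4 and finishes at hour 9.
Floral arrangement waits on table placement (finishes hour 9), so it starts at hour 9 and finishes at 9 + 2 = hour 11.
For linen setting: table placement (finishes hour 9); venue unlock (finishes hour 3). Taking the maximum gives a start of hour 9, and it finishes at 9 + 3 = hour 12.
For catering load-in: linen setting (finishes hour 12); venue unlock (finishes hour 3); floral arrangement (finishes hour 11). Taking the maximum gives a start of hour 12, and it finishes at 12 + 9 = hour 21.
The earliest everything can be done is hour 21, which is after the deadline of 19, so it is not possible.

No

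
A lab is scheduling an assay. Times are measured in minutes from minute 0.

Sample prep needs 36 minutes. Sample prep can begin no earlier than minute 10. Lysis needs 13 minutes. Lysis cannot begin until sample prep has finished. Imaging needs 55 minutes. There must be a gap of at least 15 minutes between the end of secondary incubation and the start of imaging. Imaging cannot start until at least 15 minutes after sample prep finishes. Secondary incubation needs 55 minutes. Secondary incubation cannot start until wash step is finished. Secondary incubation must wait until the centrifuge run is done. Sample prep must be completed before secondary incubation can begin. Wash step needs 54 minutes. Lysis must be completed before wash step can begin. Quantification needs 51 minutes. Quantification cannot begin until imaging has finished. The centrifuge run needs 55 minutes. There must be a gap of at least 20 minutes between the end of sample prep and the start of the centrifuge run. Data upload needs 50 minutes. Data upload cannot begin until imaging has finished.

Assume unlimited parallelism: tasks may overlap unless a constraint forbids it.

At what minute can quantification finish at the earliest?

Sample prep cannot begin until its own release at minute 10. It runs from minute 10 to 10 + 36 = minute 46.
After sample prep (finishes minute 46, plus 20-minute gap → minute 66), the centrifuge run can start at minute 66 and finishes at minute 121.
Lysis cannot begin until sample prep (finishes minute 46). It runs from minute 46 to 46 + 13 = minute 59.
Wash step cannot begin until lysis (finishes minute 59). It runs from minute 59 to 59 + 54 = minute 113.
Secondary incubation has to wait for wash step (finishes minute 113); the centrifuge run (finishes minute 121); sample prep (finishes minute 46). The latest of these is minute 121, so secondary incubation runs minute 121 to 121 + 55 = minute 176.
Imaging cannot start until secondary incubation (finishes minute 176, plus 15-minute gap → minute 191); sample prep (finishes minute 46, plus 15-minute gap → minute 61). The controlling bound is minute 191, so imaging finishes at 191 + 55 = minute 246.
Quantification waits on imaging (finishes minute 246), so it starts at minute 246 and finishes at 246 + 51 = minute 297.

297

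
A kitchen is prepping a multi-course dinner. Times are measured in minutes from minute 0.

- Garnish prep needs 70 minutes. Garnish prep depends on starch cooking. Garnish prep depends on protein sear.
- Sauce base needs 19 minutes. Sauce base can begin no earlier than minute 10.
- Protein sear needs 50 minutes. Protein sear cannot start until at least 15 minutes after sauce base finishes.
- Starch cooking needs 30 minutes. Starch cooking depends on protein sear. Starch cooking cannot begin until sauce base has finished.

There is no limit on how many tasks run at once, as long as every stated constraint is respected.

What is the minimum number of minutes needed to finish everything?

194

After its own release at minute 10, sauce base can start at minute 10 and finishes at minute 29.
Protein sear waits on sauce base (finishes minute 29, plus 15-minute gap → minute 44), so it starts at minute 44 and finishes at 44 + 50 = minute 94.
Starch cooking needs all of protein sear (finishes minute 94); sauce base (finishes minute 29). That puts its earliest start at minute 94; it finishes at 94 + 30 = minute 124.
Garnish prep cannot start until starch cooking (finishes minute 124); protein sear (finishes minute 94). The controlling bound is minute 124, so garnish prep finishes at 124 + 70 = minute 194.
All tasks are finished once the last one completes. Finish times: Sauce base at 29, Protein sear at 94, Starch cooking at 124, Garnish prep at 194. The latest is minute 194.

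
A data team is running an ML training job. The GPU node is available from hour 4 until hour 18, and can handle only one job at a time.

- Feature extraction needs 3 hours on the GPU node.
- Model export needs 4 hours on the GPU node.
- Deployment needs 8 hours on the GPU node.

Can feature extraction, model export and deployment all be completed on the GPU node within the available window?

The GPU node window is 18 − 4 = 14 hours.
Running back to back, the jobs need 3 + 4 + 8 = 15 hours on the GPU node.
Since 15 > 14, they cannot all fit.

No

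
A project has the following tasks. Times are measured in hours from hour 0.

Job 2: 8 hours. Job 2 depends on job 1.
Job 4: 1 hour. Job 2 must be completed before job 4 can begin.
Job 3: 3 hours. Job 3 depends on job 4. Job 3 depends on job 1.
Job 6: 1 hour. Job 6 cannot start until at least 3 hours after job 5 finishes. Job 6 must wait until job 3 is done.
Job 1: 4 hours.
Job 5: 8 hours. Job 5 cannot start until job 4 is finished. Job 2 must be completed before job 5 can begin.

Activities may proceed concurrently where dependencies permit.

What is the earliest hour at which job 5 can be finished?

Job 1 has no prerequisites, so it starts at hour 0 and finishes at hour 4.
Job 2 cannot begin until job 1 (finishes hour 4). It runs from hour 4 to 4 + 8 = hour 12.
Job 4 cannot begin until job 2 (finishes hour 12). It runs from hour 12 to 12 + 1 = hour 13.
Job 5 has to wait for job 4 (finishes hour 13); job 2 (finishes hour 12). The latest of these is hour 13, so job 5 runs hour 13 to 13 + 8 = hour 21.

21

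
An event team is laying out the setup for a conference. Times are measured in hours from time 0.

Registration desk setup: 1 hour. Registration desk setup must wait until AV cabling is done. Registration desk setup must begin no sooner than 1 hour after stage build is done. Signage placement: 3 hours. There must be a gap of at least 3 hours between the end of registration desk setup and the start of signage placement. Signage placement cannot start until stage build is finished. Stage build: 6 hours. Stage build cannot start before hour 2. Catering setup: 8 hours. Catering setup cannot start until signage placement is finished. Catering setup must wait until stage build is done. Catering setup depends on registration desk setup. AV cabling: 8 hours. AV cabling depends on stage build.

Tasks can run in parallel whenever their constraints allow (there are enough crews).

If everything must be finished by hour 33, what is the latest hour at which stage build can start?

Nothing follows catering setup; the deadline of hour 33 is its only limit. It must start by 33 − 8 = hour 25.
Signage placement must finish before catering setup (must start by hour 25). With a 3-hour duration, signage placement must start by 25 − 3 = hour 22.
Registration desk setup feeds signage placement (must start by hour 22, minus 3-hour gap → hour 19); catering setup (must start by hour 25). Taking the minimum, registration desk setup must finish by hour 19 and start by 19 − 1 = hour 18.
AV cabling has to be done before registration desk setup (must start by hour 18). That means finishing by hour 18, i.e. starting by 18 − 8 = hour 10.
Stage build feeds AV cabling (must start by hour 10); registration desk setup (must start by hour 18, minus 1-hour gap → hour 17); signage placement (must start by hour 22); catering setup (must start by hour 25). Taking the minimum, stage build must finish by hour 10 and start by 10 − 6 = hour 4.

4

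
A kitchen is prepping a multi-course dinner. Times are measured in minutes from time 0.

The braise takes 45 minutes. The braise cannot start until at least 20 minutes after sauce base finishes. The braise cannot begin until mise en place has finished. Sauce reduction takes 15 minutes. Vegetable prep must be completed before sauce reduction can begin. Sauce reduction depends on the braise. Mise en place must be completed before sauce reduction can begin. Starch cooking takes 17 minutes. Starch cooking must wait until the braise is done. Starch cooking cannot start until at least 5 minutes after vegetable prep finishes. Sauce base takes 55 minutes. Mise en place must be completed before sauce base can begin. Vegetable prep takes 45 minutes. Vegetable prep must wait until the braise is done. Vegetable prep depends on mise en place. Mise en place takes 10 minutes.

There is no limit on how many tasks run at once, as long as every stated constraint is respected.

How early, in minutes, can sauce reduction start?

175

Mise en place can start immediately at minute 0; it finishes at minute 10.
Sauce base waits on mise en place (finishes minute 10), so it starts at minute 10 and finishes at 10 + 55 = minute 65.
The braise has to wait for sauce base (finishes minute 65, plus 20-minute gap → minute 85); mise en place (finishes minute 10). The latest of these is minute 85, so the braise runs minute 85 to 85 + 45 = minute 130.
Vegetable prep needs all of the braise (finishes minute 130); mise en place (finishes minute 10). That puts its earliest start at minute 130; it finishes at 130 + 45 = minute 175.
Sauce reduction waits on vegetable prep (finishes minute 175); the braise (finishes minute 130); mise en place (finishes minute 10). The latest of these is minute 175, which is the earliest sauce reduction can start.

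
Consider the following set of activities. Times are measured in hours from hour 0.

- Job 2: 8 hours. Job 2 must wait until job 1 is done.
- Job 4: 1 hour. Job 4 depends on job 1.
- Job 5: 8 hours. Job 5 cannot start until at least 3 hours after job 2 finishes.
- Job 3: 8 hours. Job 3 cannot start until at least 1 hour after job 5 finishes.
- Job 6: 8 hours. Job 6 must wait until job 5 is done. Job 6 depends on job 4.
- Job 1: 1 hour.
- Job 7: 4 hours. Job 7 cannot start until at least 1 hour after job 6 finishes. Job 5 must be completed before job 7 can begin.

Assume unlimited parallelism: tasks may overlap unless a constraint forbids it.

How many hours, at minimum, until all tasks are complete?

33

Job 1 has no prerequisites, so it starts at hour 0 and finishes at hour 1.
Job 4 cannot begin until job 1 (finishes hour 1). It runs from hour 1 to 1 + 1 = hour 2.
Job 2 cannot begin until job 1 (finishes hour 1). It runs from hour 1 to 1 + 8 = hour 9.
Job 5 cannot begin until job 2 (finishes hour 9, plus 3-hour gap → hour 12). It runs from hour 12 to 12 + 8 = hour 20.
For job 6: job 5 (finishes hour 20); job 4 (finishes hour 2). Taking the maximum gives a start of hour 20, and it finishes at 20 + 8 = hour 28.
Job 7 needs all of job 6 (finishes hour 28, plus 1-hour gap → hour 29); job 5 (finishes hour 20). That puts its earliest start at hour 29; it finishes at 29 + 4 = hour 33.
Job 3 waits on job 5 (finishes hour 20, plus 1-hour gap → hour 21), so it starts at hour 21 and finishes at 21 + 8 = hour 29.
All tasks are finished once the last one completes. Finish times: Job 1 at 1, Job 2 at 9, Job 3 at 29, Job 4 at 2, Job 5 at 20, Job 6 at 28, Job 7 at 33. The latest is hour 33.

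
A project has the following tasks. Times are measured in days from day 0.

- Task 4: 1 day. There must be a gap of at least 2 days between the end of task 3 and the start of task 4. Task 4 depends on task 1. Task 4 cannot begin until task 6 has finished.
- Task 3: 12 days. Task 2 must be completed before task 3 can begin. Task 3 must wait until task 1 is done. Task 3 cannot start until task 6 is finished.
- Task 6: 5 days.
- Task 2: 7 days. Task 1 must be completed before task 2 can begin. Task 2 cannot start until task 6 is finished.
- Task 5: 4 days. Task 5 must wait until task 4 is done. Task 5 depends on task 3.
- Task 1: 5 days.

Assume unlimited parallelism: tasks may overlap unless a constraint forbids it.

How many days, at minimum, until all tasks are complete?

31

Task 6 can start immediately at day 0; it finishes at day 5.
Nothing blocks task 1, so it runs from day 0 to day 5.
Task 2 cannot start until task 1 (finishes day 5); task 6 (finishes day 5). The controlling bound is day 5, so task 2 finishes at 5 + 7 = day 12.
Task 3 needs all of task 2 (finishes day 12); task 1 (finishes day 5); task 6 (finishes day 5). That puts its earliest start at day 12; it finishes at 12 + 12 = day 24.
Task 4 needs all of task 3 (finishes day 24, plus 2-day gap → day 26); task 1 (finishes day 5); task 6 (finishes day 5). That puts its earliest start at day 26; it finishes at 26 + 1 = day 27.
For task 5: task 4 (finishes day 27); task 3 (finishes day 24). Taking the maximum gives a start of day 27, and it finishes at 27 + 4 = day 31.
All tasks are finished once the last one completes. Finish times: Task 1 at 5, Task 2 at 12, Task 3 at 24, Task 4 at 27, Task 5 at 31, Task 6 at 5. The latest is day 31.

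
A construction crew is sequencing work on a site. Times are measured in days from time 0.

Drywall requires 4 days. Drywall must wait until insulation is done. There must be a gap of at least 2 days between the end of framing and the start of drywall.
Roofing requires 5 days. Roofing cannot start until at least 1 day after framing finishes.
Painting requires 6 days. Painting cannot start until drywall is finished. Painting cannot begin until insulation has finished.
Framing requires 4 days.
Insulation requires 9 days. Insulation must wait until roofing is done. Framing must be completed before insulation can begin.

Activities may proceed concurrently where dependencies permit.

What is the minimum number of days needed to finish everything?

29

Nothing blocks framing, so it runs from day 0 to day 4.
Roofing cannot begin until framing (finishes day 4, plus 1-day gap → day 5). It runs from day 5 to 5 + 5 = day 10.
For insulation: roofing (finishes day 10); framing (finishes day 4). Taking the maximum gives a start of day 10, and it finishes at 10 + 9 = day 19.
Drywall needs all of insulation (finishes day 19); framing (finishes day 4, plus 2-day gap → day 6). That puts its earliest start at day 19; it finishes at 19 + 4 = day 23.
For painting: drywall (finishes day 23); insulation (finishes day 19). Taking the maximum gives a start of day 23, and it finishes at 23 + 6 = day 29.
All tasks are finished once the last one completes. Finish times: Framing at 4, Roofing at 10, Insulation at 19, Drywall at 23, Painting at 29. The latest is day 29.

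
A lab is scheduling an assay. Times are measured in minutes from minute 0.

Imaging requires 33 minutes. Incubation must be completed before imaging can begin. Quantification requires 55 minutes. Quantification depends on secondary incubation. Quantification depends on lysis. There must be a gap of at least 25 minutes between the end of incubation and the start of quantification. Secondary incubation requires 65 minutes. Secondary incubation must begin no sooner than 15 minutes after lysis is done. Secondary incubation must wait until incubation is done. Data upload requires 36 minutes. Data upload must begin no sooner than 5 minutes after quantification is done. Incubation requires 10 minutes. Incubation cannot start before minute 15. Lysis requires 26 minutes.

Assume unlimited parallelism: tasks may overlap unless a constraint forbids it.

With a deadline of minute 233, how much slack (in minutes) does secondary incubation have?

31

Incubation cannot begin until its own release at minute 15. It runs from minute 15 to 15 + 10 = minute 25.
Nothing blocks lysis, so it runs from minute 0 to minute 26.
Secondary incubation needs all of lysis (finishes minute 26, plus 15-minute gap → minute 41); incubation (finishes minute 25). That puts its earliest start at minute 41; it finishes at 41 + 65 = minute 106.

Working backward from the deadline:
To finish by minute 233, data upload (duration 36) must start no later than minute 197.
Quantification must finish before data upload (must start by minute 197, minus 5-minute gap → minute 192). With a 55-minute duration, quantification must start by 192 − 55 = minute 137.
Secondary incubation feeds into quantification (must start by minute 137); so secondary incubation must finish by minute 137 and therefore start by minute 72.
So secondary incubation can start as early as minute 41 and as late as minute 72, giving 72 − 41 = 31 minutes of slack.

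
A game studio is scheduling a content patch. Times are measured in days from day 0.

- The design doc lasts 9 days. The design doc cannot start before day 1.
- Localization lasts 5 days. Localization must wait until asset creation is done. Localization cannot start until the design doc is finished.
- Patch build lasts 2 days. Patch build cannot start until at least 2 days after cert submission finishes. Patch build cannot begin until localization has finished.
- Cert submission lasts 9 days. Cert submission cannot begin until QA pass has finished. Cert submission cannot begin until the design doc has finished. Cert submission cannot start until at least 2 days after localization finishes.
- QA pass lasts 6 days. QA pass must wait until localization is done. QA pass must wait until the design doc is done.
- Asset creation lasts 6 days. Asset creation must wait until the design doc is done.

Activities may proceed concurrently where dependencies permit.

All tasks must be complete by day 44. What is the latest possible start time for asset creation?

Patch build must finish by day 44; it takes 2 days, so it must start by 44 − 2 = day 42.
Cert submission must finish before patch build (must start by day 42, minus 2-day gap → day 40). With a 9-day duration, cert submission must start by 40 − 9 = day 31.
Since cert submission (must start by day 31) depends on it, QA pass must finish by day 31. Backing off its 6-day duration gives a latest start of day 25.
Localization feeds QA pass (must start by day 25); cert submission (must start by day 31, minus 2-day gap → day 29); patch build (must start by day 42). Taking the minimum, localization must finish by day 25 and start by 25 − 5 = day 20.
Asset creation must finish before localization (must start by day 20). With a 6-day duration, asset creation must start by 20 − 6 = day 14.

14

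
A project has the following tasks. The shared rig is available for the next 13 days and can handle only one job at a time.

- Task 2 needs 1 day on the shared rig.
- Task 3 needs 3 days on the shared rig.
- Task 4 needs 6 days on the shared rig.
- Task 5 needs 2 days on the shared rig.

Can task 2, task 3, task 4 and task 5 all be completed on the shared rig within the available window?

Yes

Running back to back, the jobs need 1 + 3 + 6 + 2 = 12 days on the shared rig.
Since 12 ≤ 13, they fit within the window.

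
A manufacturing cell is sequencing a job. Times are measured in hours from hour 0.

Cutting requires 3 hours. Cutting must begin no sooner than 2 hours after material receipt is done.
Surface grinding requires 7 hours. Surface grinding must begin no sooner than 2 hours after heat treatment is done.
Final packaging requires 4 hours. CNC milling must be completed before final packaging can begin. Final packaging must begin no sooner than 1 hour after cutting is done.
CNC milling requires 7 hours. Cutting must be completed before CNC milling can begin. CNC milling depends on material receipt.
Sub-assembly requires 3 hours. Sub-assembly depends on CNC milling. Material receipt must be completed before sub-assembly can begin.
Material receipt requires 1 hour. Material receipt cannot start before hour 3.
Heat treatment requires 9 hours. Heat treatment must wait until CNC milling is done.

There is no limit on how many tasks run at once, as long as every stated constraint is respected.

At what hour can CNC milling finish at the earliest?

16

Material receipt cannot begin until its own release at hour 3. It runs from hour 3 to 3 + 1 = hour 4.
After material receipt (finishes hour 4, plus 2-hour gap → hour 6), cutting can start at hour 6 and finishes at hour 9.
For CNC milling: cutting (finishes hour 9); material receipt (finishes hour 4). Taking the maximum gives a start of hour 9, and it finishes at 9 + 7 = hour 16.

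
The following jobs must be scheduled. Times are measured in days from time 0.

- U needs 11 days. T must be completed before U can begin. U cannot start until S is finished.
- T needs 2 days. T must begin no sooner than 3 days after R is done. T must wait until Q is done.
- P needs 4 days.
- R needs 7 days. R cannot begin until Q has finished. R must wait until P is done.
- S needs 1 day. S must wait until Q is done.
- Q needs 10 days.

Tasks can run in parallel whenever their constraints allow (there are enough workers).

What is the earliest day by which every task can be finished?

Q has no prerequisites, so it starts at day 0 and finishes at day 10.
S waits on Q (finishes day 10), so it starts at day 10 and finishes at 10 + 1 = day 11.
Nothing blocks P, so it runs from day 0 to day 4.
For R: Q (finishes day 10); P (finishes day 4). Taking the maximum gives a start of day 10, and it finishes at 10 + 7 = day 17.
T cannot start until R (finishes day 17, plus 3-day gap → day 20); Q (finishes day 10). The controlling bound is day 20, so T finishes at 20 + 2 = day 22.
U has to wait for T (finishes day 22); S (finishes day 11). The latest of these is day 22, so U runs day 22 to 22 + 11 = day 33.
All tasks are finished once the last one completes. Finish times: P at 4, Q at 10, R at 17, S at 11, T at 22, U at 33. The latest is day 33.

33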